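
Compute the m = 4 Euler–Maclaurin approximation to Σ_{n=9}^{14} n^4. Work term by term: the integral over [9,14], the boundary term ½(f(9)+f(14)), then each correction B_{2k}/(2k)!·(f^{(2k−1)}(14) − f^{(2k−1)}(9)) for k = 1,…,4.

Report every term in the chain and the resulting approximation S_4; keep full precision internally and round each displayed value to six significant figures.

∫_9^14 x^4 dx evaluates to 95755.0.
Endpoint term: (f(9) + f(14))/2 = (6561.00 + 38416.0)/2 = 22488.5.
Running total after boundary: 118244.
Correction k=1: B_{2}/2! · (f^{(1)}(14) − f^{(1)}(9)) = 1/12 · (10976.0 − 2916.00) = 671.667.
Partial sum through k=1: 118915.
Correction k=2: B_{4}/4! · (f^{(3)}(14) − f^{(3)}(9)) = −1/720 · (336.000 − 216.000) = -0.166667.
Partial sum through k=2: 118915.
Correction k=3: B_{6}/6! · (f^{(5)}(14) − f^{(5)}(9)) = 1/30240 · (0.00000 − 0.00000) = 0.00000.
Partial sum through k=3: 118915.
Correction k=4: B_{8}/8! · (f^{(7)}(14) − f^{(7)}(9)) = −1/1209600 · (0.00000 − 0.00000) = 0.00000.

S_4 ≈ 118915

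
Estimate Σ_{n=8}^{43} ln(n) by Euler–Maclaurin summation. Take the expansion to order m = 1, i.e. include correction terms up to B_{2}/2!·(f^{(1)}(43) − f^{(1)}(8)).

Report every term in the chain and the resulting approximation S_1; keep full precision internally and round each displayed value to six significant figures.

Integral: ∫_8^43 ln(x) dx = 110.096.
Endpoint term: (f(8) + f(43))/2 = (2.07944 + 3.76120)/2 = 2.92032.
Integral + boundary = 113.016.
Order-1 term: 1/12 · (0.0232558 − 0.125000) = -0.00847868.

S_1 ≈ 113.008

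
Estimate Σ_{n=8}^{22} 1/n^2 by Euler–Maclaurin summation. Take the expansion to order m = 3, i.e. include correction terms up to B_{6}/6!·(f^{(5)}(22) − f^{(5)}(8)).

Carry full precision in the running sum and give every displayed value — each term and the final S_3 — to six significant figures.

∫_8^22 1/x^2 dx evaluates to 0.0795455.
Endpoint term: (f(8) + f(22))/2 = (0.0156250 + 0.00206612)/2 = 0.00884556.
Integral + boundary = 0.0883910.
Correction k=1: B_{2}/2! · (f^{(1)}(22) − f^{(1)}(8)) = 1/12 · (-0.000187829 − (-0.00390625)) = 0.000309868.
After k=1: 0.0887009.
Correction k=2: B_{4}/4! · (f^{(3)}(22) − f^{(3)}(8)) = −1/720 · (-4.65691e-06 − (-0.000732422)) = -1.01078e-06.
After k=2: 0.0886999.
Correction k=3: B_{6}/6! · (f^{(5)}(22) − f^{(5)}(8)) = 1/30240 · (-2.88651e-07 − (-0.000343323)) = 1.13437e-08.

S_3 ≈ 0.0886999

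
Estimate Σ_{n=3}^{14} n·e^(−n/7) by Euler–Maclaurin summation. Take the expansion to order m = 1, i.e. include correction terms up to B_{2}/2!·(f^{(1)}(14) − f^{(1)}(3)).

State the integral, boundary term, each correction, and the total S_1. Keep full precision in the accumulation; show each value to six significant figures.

∫_3^14 x·e^(−x/7) dx evaluates to 25.7064.
Boundary: ½(f(3) + f(14)) = ½(1.95432 + 1.89469) = 1.92451.
So far: 27.6310.
Order-1 term: 1/12 · (-0.135335 − 0.372251) = -0.0422988.

S_1 ≈ 27.5887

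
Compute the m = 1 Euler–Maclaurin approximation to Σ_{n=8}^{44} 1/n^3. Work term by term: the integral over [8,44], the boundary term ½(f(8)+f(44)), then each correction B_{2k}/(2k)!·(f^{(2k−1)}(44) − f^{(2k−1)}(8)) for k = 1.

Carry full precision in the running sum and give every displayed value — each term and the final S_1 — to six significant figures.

S_1 ≈ 0.00859764

∫_8^44 1/x^3 dx evaluates to 0.00755424.
½[f(8) + f(44)] = ½[0.00195312 + 1.17393e-05] = 0.000982432.
So far: 0.00853667.
Order-1 term: 1/12 · (-8.00406e-07 − (-0.000732422)) = 6.09685e-05.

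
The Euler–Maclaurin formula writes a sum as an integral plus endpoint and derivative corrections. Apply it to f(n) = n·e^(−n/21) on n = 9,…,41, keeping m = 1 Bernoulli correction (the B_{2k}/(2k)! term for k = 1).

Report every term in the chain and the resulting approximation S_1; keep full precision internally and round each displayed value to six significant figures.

The integral term ∫_9^41 x·e^(−x/21) dx = 225.606.
½[f(9) + f(41)] = ½[5.86295 + 5.81936] = 5.84116.
So far: 231.447.
k=1: B_{2}/(2)! × [f^{(1)}(41) − f^{(1)}(9)] = 1/12 × (-0.135177 − 0.372251) = -0.0422856.

S_1 ≈ 231.405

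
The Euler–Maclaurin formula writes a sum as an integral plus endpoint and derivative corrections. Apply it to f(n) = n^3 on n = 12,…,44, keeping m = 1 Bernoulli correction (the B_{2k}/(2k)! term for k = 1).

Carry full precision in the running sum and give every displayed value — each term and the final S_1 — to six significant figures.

The integral term ∫_12^44 x^3 dx = 931840.
Boundary: ½(f(12) + f(44)) = ½(1728.00 + 85184.0) = 43456.0.
Integral + boundary = 975296.
k=1: B_{2}/(2)! × [f^{(1)}(44) − f^{(1)}(12)] = 1/12 × (5808.00 − 432.000) = 448.000.

S_1 ≈ 975744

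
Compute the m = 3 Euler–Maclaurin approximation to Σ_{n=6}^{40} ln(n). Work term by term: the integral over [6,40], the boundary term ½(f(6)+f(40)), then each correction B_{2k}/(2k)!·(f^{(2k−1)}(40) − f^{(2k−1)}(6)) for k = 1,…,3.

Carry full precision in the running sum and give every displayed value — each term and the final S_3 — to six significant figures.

∫_6^40 ln(x) dx evaluates to 102.805.
Endpoint term: (f(6) + f(40))/2 = (1.79176 + 3.68888)/2 = 2.74032.
Running total after boundary: 105.545.
Correction k=1: B_{2}/2! · (f^{(1)}(40) − f^{(1)}(6)) = 1/12 · (0.0250000 − 0.166667) = -0.0118056.
Running total after k=1: 105.533.
Correction k=2: B_{4}/4! · (f^{(3)}(40) − f^{(3)}(6)) = −1/720 · (3.12500e-05 − 0.00925926) = 1.28167e-05.
Running total after k=2: 105.533.
Correction k=3: B_{6}/6! · (f^{(5)}(40) − f^{(5)}(6)) = 1/30240 · (2.34375e-07 − 0.00308642) = -1.02056e-07.

S_3 ≈ 105.533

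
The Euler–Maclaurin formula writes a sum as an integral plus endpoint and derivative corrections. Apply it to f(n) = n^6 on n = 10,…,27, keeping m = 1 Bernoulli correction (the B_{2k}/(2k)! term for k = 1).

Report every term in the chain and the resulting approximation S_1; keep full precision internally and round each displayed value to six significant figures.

S_1 ≈ 1.69424e+09

The integral term ∫_10^27 x^6 dx = 1.49291e+09.
½[f(10) + f(27)] = ½[1.00000e+06 + 3.87420e+08] = 1.94210e+08.
Integral + boundary = 1.68712e+09.
Correction k=1: B_{2}/2! · (f^{(1)}(27) − f^{(1)}(10)) = 1/12 · (8.60934e+07 − 600000) = 7.12445e+06.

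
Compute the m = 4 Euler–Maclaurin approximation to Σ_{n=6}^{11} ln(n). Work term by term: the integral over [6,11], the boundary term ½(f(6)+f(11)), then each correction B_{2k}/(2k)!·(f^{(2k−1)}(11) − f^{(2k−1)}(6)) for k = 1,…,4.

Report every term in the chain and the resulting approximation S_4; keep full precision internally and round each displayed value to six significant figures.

S_4 ≈ 12.7148

Integral: ∫_6^11 ln(x) dx = 10.6263.
Boundary: ½(f(6) + f(11)) = ½(1.79176 + 2.39790) = 2.09483.
So far: 12.7211.
k=1: B_{2}/(2)! × [f^{(1)}(11) − f^{(1)}(6)] = 1/12 × (0.0909091 − 0.166667) = -0.00631313.
Running total after k=1: 12.7148.
k=2: B_{4}/(4)! × [f^{(3)}(11) − f^{(3)}(6)] = −1/720 × (0.00150263 − 0.00925926) = 1.07731e-05.
Running total after k=2: 12.7148.
k=3: B_{6}/(6)! × [f^{(5)}(11) − f^{(5)}(6)] = 1/30240 × (0.000149021 − 0.00308642) = -9.71362e-08.
Running total after k=3: 12.7148.
k=4: B_{8}/(8)! × [f^{(7)}(11) − f^{(7)}(6)] = −1/1209600 × (3.69474e-05 − 0.00257202) = 2.09579e-09.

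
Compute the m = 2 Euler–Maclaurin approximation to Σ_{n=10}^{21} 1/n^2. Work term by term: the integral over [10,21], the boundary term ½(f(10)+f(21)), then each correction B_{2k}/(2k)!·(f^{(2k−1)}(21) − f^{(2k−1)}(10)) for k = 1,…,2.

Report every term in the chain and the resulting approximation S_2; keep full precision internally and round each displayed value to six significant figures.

S_2 ≈ 0.0586631

The integral term ∫_10^21 1/x^2 dx = 0.0523810.
Boundary: ½(f(10) + f(21)) = ½(0.0100000 + 0.00226757) = 0.00613379.
Running total after boundary: 0.0585147.
k=1: B_{2}/(2)! × [f^{(1)}(21) − f^{(1)}(10)] = 1/12 × (-0.000215959 − (-0.00200000)) = 0.000148670.
Partial sum through k=1: 0.0586634.
k=2: B_{4}/(4)! × [f^{(3)}(21) − f^{(3)}(10)] = −1/720 × (-5.87645e-06 − (-0.000240000)) = -3.25172e-07.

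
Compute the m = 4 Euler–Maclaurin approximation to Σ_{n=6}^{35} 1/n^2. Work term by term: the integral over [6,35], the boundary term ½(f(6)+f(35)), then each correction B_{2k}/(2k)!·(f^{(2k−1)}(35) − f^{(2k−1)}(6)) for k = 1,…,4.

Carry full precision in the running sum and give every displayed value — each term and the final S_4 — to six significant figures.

S_4 ≈ 0.153156

The integral term ∫_6^35 1/x^2 dx = 0.138095.
Boundary: ½(f(6) + f(35)) = ½(0.0277778 + 0.000816327) = 0.0142971.
Running total after boundary: 0.152392.
k=1: B_{2}/(2)! × [f^{(1)}(35) − f^{(1)}(6)] = 1/12 × (-4.66472e-05 − (-0.00925926)) = 0.000767718.
Partial sum through k=1: 0.153160.
k=2: B_{4}/(4)! × [f^{(3)}(35) − f^{(3)}(6)] = −1/720 × (-4.56952e-07 − (-0.00308642)) = -4.28606e-06.
Partial sum through k=2: 0.153156.
k=3: B_{6}/(6)! × [f^{(5)}(35) − f^{(5)}(6)] = 1/30240 × (-1.11907e-08 − (-0.00257202)) = 8.50531e-08.
Partial sum through k=3: 0.153156.
k=4: B_{8}/(8)! × [f^{(7)}(35) − f^{(7)}(6)] = −1/1209600 × (-5.11574e-10 − (-0.00400091)) = -3.30763e-09.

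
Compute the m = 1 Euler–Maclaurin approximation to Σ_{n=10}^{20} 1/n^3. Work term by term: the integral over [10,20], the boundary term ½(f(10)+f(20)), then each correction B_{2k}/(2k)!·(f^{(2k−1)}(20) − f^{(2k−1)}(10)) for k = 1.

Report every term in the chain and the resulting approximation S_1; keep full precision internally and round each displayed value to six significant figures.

Integral: ∫_10^20 1/x^3 dx = 0.00375000.
Boundary: ½(f(10) + f(20)) = ½(0.00100000 + 0.000125000) = 0.000562500.
Running total after boundary: 0.00431250.
Order-1 term: 1/12 · (-1.87500e-05 − (-0.000300000)) = 2.34375e-05.

S_1 ≈ 0.00433594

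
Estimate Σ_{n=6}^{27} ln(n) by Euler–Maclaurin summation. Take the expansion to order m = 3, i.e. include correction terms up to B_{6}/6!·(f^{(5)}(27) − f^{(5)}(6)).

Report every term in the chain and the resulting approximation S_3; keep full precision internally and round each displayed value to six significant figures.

S_3 ≈ 59.7700

∫_6^27 ln(x) dx evaluates to 57.2370.
½[f(6) + f(27)] = ½[1.79176 + 3.29584] = 2.54380.
So far: 59.7808.
Order-1 term: 1/12 · (0.0370370 − 0.166667) = -0.0108025.
After k=1: 59.7700.
Order-2 term: −1/720 · (0.000101611 − 0.00925926) = 1.27190e-05.
After k=2: 59.7700.
Order-3 term: 1/30240 · (1.67260e-06 − 0.00308642) = -1.02009e-07.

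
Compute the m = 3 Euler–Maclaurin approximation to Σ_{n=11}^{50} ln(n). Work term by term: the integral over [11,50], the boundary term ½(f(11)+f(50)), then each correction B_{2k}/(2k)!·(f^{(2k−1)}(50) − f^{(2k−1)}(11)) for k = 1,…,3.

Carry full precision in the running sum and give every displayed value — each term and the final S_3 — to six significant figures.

∫_11^50 ln(x) dx evaluates to 130.224.
½[f(11) + f(50)] = ½[2.39790 + 3.91202] = 3.15496.
Running total after boundary: 133.379.
k=1: B_{2}/(2)! × [f^{(1)}(50) − f^{(1)}(11)] = 1/12 × (0.0200000 − 0.0909091) = -0.00590909.
After k=1: 133.373.
k=2: B_{4}/(4)! × [f^{(3)}(50) − f^{(3)}(11)] = −1/720 × (1.60000e-05 − 0.00150263) = 2.06476e-06.
After k=2: 133.373.
k=3: B_{6}/(6)! × [f^{(5)}(50) − f^{(5)}(11)] = 1/30240 × (7.68000e-08 − 0.000149021) = -4.92541e-09.

S_3 ≈ 133.373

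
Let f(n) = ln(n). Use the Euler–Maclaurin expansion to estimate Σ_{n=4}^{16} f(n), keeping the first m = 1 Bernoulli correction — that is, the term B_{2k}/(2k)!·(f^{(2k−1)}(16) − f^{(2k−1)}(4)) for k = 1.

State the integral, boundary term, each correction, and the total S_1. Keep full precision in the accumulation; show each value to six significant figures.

Integral: ∫_4^16 ln(x) dx = 26.8162.
½[f(4) + f(16)] = ½[1.38629 + 2.77259] = 2.07944.
Integral + boundary = 28.8957.
Order-1 term: 1/12 · (0.0625000 − 0.250000) = -0.0156250.

S_1 ≈ 28.8801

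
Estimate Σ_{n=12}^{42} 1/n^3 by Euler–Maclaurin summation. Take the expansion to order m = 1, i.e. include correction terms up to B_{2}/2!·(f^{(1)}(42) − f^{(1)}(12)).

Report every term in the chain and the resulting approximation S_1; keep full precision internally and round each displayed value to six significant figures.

S_1 ≈ 0.00349685

The integral term ∫_12^42 1/x^3 dx = 0.00318878.
Endpoint term: (f(12) + f(42))/2 = (0.000578704 + 1.34975e-05)/2 = 0.000296101.
So far: 0.00348488.
Order-1 term: 1/12 · (-9.64104e-07 − (-0.000144676)) = 1.19760e-05.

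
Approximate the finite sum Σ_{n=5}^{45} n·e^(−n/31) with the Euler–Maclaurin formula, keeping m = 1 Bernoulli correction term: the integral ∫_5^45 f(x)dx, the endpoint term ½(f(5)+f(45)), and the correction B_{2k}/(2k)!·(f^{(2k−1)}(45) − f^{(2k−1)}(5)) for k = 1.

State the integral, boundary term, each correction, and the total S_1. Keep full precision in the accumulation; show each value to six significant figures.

S_1 ≈ 405.338

Integral: ∫_5^45 x·e^(−x/31) dx = 398.009.
½[f(5) + f(45)] = ½[4.25522 + 10.5387] = 7.39694.
So far: 405.406.
Correction k=1: B_{2}/2! · (f^{(1)}(45) − f^{(1)}(5)) = 1/12 · (-0.105764 − 0.713780) = -0.0682953.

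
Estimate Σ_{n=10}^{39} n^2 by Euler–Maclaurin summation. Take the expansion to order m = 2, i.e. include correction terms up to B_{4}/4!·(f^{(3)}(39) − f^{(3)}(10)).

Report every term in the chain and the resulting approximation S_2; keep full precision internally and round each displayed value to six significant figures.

∫_10^39 x^2 dx evaluates to 19439.7.
Endpoint term: (f(10) + f(39))/2 = (100.000 + 1521.00)/2 = 810.500.
Running total after boundary: 20250.2.
k=1: B_{2}/(2)! × [f^{(1)}(39) − f^{(1)}(10)] = 1/12 × (78.0000 − 20.0000) = 4.83333.
Partial sum through k=1: 20255.0.
k=2: B_{4}/(4)! × [f^{(3)}(39) − f^{(3)}(10)] = −1/720 × (0.00000 − 0.00000) = 0.00000.

S_2 ≈ 20255.0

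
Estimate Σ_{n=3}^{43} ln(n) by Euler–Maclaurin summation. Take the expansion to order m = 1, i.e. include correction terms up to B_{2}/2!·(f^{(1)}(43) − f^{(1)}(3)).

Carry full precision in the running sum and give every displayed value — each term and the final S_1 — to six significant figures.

The integral term ∫_3^43 ln(x) dx = 118.436.
Boundary: ½(f(3) + f(43)) = ½(1.09861 + 3.76120) = 2.42991.
Integral + boundary = 120.866.
k=1: B_{2}/(2)! × [f^{(1)}(43) − f^{(1)}(3)] = 1/12 × (0.0232558 − 0.333333) = -0.0258398.

S_1 ≈ 120.840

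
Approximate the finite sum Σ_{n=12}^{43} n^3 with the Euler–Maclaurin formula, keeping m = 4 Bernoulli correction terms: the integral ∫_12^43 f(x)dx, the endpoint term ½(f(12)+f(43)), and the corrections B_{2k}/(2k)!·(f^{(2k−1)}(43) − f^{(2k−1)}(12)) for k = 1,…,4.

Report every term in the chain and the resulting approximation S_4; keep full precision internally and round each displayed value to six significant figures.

S_4 ≈ 890560

Integral: ∫_12^43 x^3 dx = 849516.
½[f(12) + f(43)] = ½[1728.00 + 79507.0] = 40617.5.
So far: 890134.
Correction k=1: B_{2}/2! · (f^{(1)}(43) − f^{(1)}(12)) = 1/12 · (5547.00 − 432.000) = 426.250.
After k=1: 890560.
Correction k=2: B_{4}/4! · (f^{(3)}(43) − f^{(3)}(12)) = −1/720 · (6.00000 − 6.00000) = 0.00000.
After k=2: 890560.
Correction k=3: B_{6}/6! · (f^{(5)}(43) − f^{(5)}(12)) = 1/30240 · (0.00000 − 0.00000) = 0.00000.
After k=3: 890560.
Correction k=4: B_{8}/8! · (f^{(7)}(43) − f^{(7)}(12)) = −1/1209600 · (0.00000 − 0.00000) = 0.00000.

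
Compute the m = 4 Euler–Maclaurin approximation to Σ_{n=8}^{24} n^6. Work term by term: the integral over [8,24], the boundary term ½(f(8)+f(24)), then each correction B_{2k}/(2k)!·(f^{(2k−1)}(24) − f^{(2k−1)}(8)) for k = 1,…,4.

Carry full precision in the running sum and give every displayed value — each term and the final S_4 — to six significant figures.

The integral term ∫_8^24 x^6 dx = 6.54911e+08.
½[f(8) + f(24)] = ½[262144 + 1.91103e+08] = 9.56826e+07.
Running total after boundary: 7.50593e+08.
Correction k=1: B_{2}/2! · (f^{(1)}(24) − f^{(1)}(8)) = 1/12 · (4.77757e+07 − 196608) = 3.96493e+06.
After k=1: 7.54558e+08.
Correction k=2: B_{4}/4! · (f^{(3)}(24) − f^{(3)}(8)) = −1/720 · (1.65888e+06 − 61440.0) = -2218.67.
After k=2: 7.54556e+08.
Correction k=3: B_{6}/6! · (f^{(5)}(24) − f^{(5)}(8)) = 1/30240 · (17280.0 − 5760.00) = 0.380952.
After k=3: 7.54556e+08.
Correction k=4: B_{8}/8! · (f^{(7)}(24) − f^{(7)}(8)) = −1/1209600 · (0.00000 − 0.00000) = 0.00000.

S_4 ≈ 7.54556e+08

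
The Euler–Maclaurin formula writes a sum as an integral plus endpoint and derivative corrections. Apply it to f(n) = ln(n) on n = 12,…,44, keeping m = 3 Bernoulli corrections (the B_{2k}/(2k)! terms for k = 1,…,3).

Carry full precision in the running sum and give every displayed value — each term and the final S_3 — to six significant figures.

S_3 ≈ 107.815

The integral term ∫_12^44 ln(x) dx = 104.685.
Boundary: ½(f(12) + f(44)) = ½(2.48491 + 3.78419) = 3.13455.
So far: 107.820.
k=1: B_{2}/(2)! × [f^{(1)}(44) − f^{(1)}(12)] = 1/12 × (0.0227273 − 0.0833333) = -0.00505051.
After k=1: 107.815.
k=2: B_{4}/(4)! × [f^{(3)}(44) − f^{(3)}(12)] = −1/720 × (2.34786e-05 − 0.00115741) = 1.57490e-06.
After k=2: 107.815.
k=3: B_{6}/(6)! × [f^{(5)}(44) − f^{(5)}(12)] = 1/30240 × (1.45528e-07 − 9.64506e-05) = -3.18469e-09.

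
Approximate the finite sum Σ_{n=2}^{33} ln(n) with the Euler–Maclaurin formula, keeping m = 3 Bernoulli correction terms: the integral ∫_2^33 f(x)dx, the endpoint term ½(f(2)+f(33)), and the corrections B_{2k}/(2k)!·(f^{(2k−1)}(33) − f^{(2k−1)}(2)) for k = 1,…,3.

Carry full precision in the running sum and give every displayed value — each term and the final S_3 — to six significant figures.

Integral: ∫_2^33 ln(x) dx = 82.9985.
Endpoint term: (f(2) + f(33))/2 = (0.693147 + 3.49651)/2 = 2.09483.
So far: 85.0933.
k=1: B_{2}/(2)! × [f^{(1)}(33) − f^{(1)}(2)] = 1/12 × (0.0303030 − 0.500000) = -0.0391414.
Partial sum through k=1: 85.0541.
k=2: B_{4}/(4)! × [f^{(3)}(33) − f^{(3)}(2)] = −1/720 × (5.56529e-05 − 0.250000) = 0.000347145.
Partial sum through k=2: 85.0545.
k=3: B_{6}/(6)! × [f^{(5)}(33) − f^{(5)}(2)] = 1/30240 × (6.13256e-07 − 0.750000) = -2.48016e-05.

S_3 ≈ 85.0545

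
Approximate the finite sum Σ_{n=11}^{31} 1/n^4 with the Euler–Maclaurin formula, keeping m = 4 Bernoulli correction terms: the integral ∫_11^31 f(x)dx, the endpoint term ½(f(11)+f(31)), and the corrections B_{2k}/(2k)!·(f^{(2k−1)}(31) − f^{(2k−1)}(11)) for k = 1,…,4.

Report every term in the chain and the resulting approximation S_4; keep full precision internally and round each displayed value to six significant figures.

The integral term ∫_11^31 1/x^4 dx = 0.000239249.
Endpoint term: (f(11) + f(31))/2 = (6.83013e-05 + 1.08281e-06)/2 = 3.46921e-05.
Running total after boundary: 0.000273941.
Order-1 term: 1/12 · (-1.39718e-07 − (-2.48369e-05)) = 2.05809e-06.
Partial sum through k=1: 0.000275999.
Order-2 term: −1/720 · (-4.36164e-09 − (-6.15790e-06)) = -8.54658e-09.
Partial sum through k=2: 0.000275991.
Order-3 term: 1/30240 · (-2.54164e-10 − (-2.84994e-06)) = 9.42355e-11.
Partial sum through k=3: 0.000275991.
Order-4 term: −1/1209600 · (-2.38031e-11 − (-2.11979e-06)) = -1.75245e-12.

S_4 ≈ 0.000275991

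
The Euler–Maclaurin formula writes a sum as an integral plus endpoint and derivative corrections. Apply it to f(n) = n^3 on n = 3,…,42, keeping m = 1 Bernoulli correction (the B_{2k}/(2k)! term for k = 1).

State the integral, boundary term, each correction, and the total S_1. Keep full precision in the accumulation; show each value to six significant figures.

S_1 ≈ 815400

The integral term ∫_3^42 x^3 dx = 777904.
Endpoint term: (f(3) + f(42))/2 = (27.0000 + 74088.0)/2 = 37057.5.
So far: 814961.
Order-1 term: 1/12 · (5292.00 − 27.0000) = 438.750.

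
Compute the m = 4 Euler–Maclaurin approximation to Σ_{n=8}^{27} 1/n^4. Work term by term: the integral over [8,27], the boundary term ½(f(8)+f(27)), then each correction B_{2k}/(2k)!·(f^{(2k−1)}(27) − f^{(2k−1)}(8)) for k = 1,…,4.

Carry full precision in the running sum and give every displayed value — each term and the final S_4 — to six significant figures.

∫_8^27 1/x^4 dx evaluates to 0.000634107.
Endpoint term: (f(8) + f(27))/2 = (0.000244141 + 1.88168e-06)/2 = 0.000123011.
Running total after boundary: 0.000757118.
k=1: B_{2}/(2)! × [f^{(1)}(27) − f^{(1)}(8)] = 1/12 × (-2.78767e-07 − (-0.000122070)) = 1.01493e-05.
Running total after k=1: 0.000767267.
k=2: B_{4}/(4)! × [f^{(3)}(27) − f^{(3)}(8)] = −1/720 × (-1.14719e-08 − (-5.72205e-05)) = -7.94569e-08.
Running total after k=2: 0.000767188.
k=3: B_{6}/(6)! × [f^{(5)}(27) − f^{(5)}(8)] = 1/30240 × (-8.81242e-10 − (-5.00679e-05)) = 1.65566e-09.
Running total after k=3: 0.000767189.
k=4: B_{8}/(8)! × [f^{(7)}(27) − f^{(7)}(8)] = −1/1209600 × (-1.08795e-10 − (-7.04080e-05)) = -5.82076e-11.

S_4 ≈ 0.000767189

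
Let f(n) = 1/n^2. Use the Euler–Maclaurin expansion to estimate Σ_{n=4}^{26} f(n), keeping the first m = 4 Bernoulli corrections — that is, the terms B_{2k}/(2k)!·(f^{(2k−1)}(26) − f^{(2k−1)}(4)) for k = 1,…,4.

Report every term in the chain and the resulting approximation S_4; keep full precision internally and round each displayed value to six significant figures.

The integral term ∫_4^26 1/x^2 dx = 0.211538.
½[f(4) + f(26)] = ½[0.0625000 + 0.00147929] = 0.0319896.
Running total after boundary: 0.243528.
Correction k=1: B_{2}/2! · (f^{(1)}(26) − f^{(1)}(4)) = 1/12 · (-0.000113792 − (-0.0312500)) = 0.00259468.
After k=1: 0.246123.
Correction k=2: B_{4}/4! · (f^{(3)}(26) − f^{(3)}(4)) = −1/720 · (-2.01997e-06 − (-0.0234375)) = -3.25493e-05.
After k=2: 0.246090.
Correction k=3: B_{6}/6! · (f^{(5)}(26) − f^{(5)}(4)) = 1/30240 · (-8.96436e-08 − (-0.0439453)) = 1.45322e-06.
After k=3: 0.246092.
Correction k=4: B_{8}/8! · (f^{(7)}(26) − f^{(7)}(4)) = −1/1209600 · (-7.42609e-09 − (-0.153809)) = -1.27157e-07.

S_4 ≈ 0.246092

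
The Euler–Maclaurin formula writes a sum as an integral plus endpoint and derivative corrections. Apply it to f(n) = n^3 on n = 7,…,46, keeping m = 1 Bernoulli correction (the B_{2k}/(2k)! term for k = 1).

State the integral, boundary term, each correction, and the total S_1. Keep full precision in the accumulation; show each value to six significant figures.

The integral term ∫_7^46 x^3 dx = 1.11876e+06.
Endpoint term: (f(7) + f(46))/2 = (343.000 + 97336.0)/2 = 48839.5.
Integral + boundary = 1.16760e+06.
Order-1 term: 1/12 · (6348.00 − 147.000) = 516.750.

S_1 ≈ 1.16812e+06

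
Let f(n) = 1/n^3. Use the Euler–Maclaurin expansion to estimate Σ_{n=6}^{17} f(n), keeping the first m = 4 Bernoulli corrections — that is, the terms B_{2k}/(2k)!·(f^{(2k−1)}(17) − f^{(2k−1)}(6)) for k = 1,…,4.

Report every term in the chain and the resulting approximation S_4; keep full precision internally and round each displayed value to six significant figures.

Integral: ∫_6^17 1/x^3 dx = 0.0121588.
Boundary: ½(f(6) + f(17)) = ½(0.00462963 + 0.000203542) = 0.00241659.
Integral + boundary = 0.0145754.
Correction k=1: B_{2}/2! · (f^{(1)}(17) − f^{(1)}(6)) = 1/12 · (-3.59191e-05 − (-0.00231481)) = 0.000189908.
Partial sum through k=1: 0.0147653.
Correction k=2: B_{4}/4! · (f^{(3)}(17) − f^{(3)}(6)) = −1/720 · (-2.48575e-06 − (-0.00128601)) = -1.78267e-06.
Partial sum through k=2: 0.0147635.
Correction k=3: B_{6}/6! · (f^{(5)}(17) − f^{(5)}(6)) = 1/30240 · (-3.61251e-07 − (-0.00150034)) = 4.96026e-08.
Partial sum through k=3: 0.0147635.
Correction k=4: B_{8}/8! · (f^{(7)}(17) − f^{(7)}(6)) = −1/1209600 · (-9.00003e-08 − (-0.00300069)) = -2.48065e-09.

S_4 ≈ 0.0147635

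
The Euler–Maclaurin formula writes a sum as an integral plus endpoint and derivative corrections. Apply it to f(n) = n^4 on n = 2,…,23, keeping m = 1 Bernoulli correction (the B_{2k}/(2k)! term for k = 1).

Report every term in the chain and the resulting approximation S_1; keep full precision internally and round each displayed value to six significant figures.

S_1 ≈ 1.43124e+06

Integral: ∫_2^23 x^4 dx = 1.28726e+06.
½[f(2) + f(23)] = ½[16.0000 + 279841] = 139928.
So far: 1.42719e+06.
k=1: B_{2}/(2)! × [f^{(1)}(23) − f^{(1)}(2)] = 1/12 × (48668.0 − 32.0000) = 4053.00.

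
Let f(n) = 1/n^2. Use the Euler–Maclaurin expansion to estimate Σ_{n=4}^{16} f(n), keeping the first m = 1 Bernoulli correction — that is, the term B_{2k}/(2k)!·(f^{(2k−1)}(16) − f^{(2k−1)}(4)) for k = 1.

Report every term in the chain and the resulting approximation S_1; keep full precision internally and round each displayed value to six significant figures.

S_1 ≈ 0.223267

∫_4^16 1/x^2 dx evaluates to 0.187500.
½[f(4) + f(16)] = ½[0.0625000 + 0.00390625] = 0.0332031.
Running total after boundary: 0.220703.
Order-1 term: 1/12 · (-0.000488281 − (-0.0312500)) = 0.00256348.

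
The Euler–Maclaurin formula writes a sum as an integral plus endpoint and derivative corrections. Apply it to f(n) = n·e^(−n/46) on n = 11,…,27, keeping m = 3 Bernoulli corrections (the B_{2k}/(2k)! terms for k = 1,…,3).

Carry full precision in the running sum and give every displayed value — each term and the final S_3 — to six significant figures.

Integral: ∫_11^27 x·e^(−x/46) dx = 197.228.
Endpoint term: (f(11) + f(27))/2 = (8.66043 + 15.0125)/2 = 11.8364.
So far: 209.064.
Correction k=1: B_{2}/2! · (f^{(1)}(27) − f^{(1)}(11)) = 1/12 · (0.229659 − 0.599042) = -0.0307819.
After k=1: 209.033.
Correction k=2: B_{4}/4! · (f^{(3)}(27) − f^{(3)}(11)) = −1/720 · (0.000634070 − 0.00102725) = 5.46086e-07.
After k=2: 209.033.
Correction k=3: B_{6}/6! · (f^{(5)}(27) − f^{(5)}(11)) = 1/30240 · (5.48018e-07 − 8.37147e-07) = -9.56115e-12.

S_3 ≈ 209.033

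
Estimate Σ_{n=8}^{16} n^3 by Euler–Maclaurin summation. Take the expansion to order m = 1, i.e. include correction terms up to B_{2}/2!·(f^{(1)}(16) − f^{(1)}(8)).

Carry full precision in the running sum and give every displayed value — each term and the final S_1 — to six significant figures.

S_1 ≈ 17712.0

∫_8^16 x^3 dx evaluates to 15360.0.
Boundary: ½(f(8) + f(16)) = ½(512.000 + 4096.00) = 2304.00.
Running total after boundary: 17664.0.
k=1: B_{2}/(2)! × [f^{(1)}(16) − f^{(1)}(8)] = 1/12 × (768.000 − 192.000) = 48.0000.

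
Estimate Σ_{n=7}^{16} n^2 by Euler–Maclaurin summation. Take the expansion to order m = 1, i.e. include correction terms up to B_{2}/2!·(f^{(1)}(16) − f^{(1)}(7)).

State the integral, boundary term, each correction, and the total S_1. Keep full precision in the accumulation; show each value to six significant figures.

S_1 ≈ 1405.00

The integral term ∫_7^16 x^2 dx = 1251.00.
½[f(7) + f(16)] = ½[49.0000 + 256.000] = 152.500.
Running total after boundary: 1403.50.
Order-1 term: 1/12 · (32.0000 − 14.0000) = 1.50000.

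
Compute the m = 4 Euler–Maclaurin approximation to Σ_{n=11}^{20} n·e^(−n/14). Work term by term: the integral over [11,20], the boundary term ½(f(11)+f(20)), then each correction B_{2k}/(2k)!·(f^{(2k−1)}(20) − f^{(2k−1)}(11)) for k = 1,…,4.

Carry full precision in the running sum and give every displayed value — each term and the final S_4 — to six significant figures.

Integral: ∫_11^20 x·e^(−x/14) dx = 45.4540.
½[f(11) + f(20)] = ½[5.01373 + 4.79302] = 4.90338.
Integral + boundary = 50.3574.
Order-1 term: 1/12 · (-0.102708 − 0.0976701) = -0.0166981.
Running total after k=1: 50.3407.
Order-2 term: −1/720 · (0.00192140 − 0.00514928) = 4.48316e-06.
Running total after k=2: 50.3407.
Order-3 term: 1/30240 · (2.22797e-05 − 5.00012e-05) = -9.16717e-10.
Running total after k=3: 50.3407.
Order-4 term: −1/1209600 · (1.77328e-07 − 3.76176e-07) = 1.64392e-13.

S_4 ≈ 50.3407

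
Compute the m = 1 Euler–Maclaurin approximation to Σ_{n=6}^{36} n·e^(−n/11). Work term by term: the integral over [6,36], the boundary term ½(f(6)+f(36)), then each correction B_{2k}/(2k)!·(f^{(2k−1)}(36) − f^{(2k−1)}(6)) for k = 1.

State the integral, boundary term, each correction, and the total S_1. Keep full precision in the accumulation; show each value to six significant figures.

S_1 ≈ 91.1772

∫_6^36 x·e^(−x/11) dx evaluates to 88.7853.
Endpoint term: (f(6) + f(36))/2 = (3.47747 + 1.36450)/2 = 2.42099.
So far: 91.2063.
k=1: B_{2}/(2)! × [f^{(1)}(36) − f^{(1)}(6)] = 1/12 × (-0.0861430 − 0.263445) = -0.0291323.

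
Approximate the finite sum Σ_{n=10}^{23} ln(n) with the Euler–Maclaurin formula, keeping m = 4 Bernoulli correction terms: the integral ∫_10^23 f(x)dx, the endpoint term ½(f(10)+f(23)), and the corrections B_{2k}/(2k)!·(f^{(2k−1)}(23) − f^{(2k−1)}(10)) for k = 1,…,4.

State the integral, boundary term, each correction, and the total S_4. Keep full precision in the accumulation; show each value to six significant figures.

The integral term ∫_10^23 ln(x) dx = 36.0905.
Endpoint term: (f(10) + f(23))/2 = (2.30259 + 3.13549)/2 = 2.71904.
So far: 38.8096.
Correction k=1: B_{2}/2! · (f^{(1)}(23) − f^{(1)}(10)) = 1/12 · (0.0434783 − 0.100000) = -0.00471014.
After k=1: 38.8048.
Correction k=2: B_{4}/4! · (f^{(3)}(23) − f^{(3)}(10)) = −1/720 · (0.000164379 − 0.00200000) = 2.54947e-06.
After k=2: 38.8048.
Correction k=3: B_{6}/6! · (f^{(5)}(23) − f^{(5)}(10)) = 1/30240 · (3.72883e-06 − 0.000240000) = -7.81320e-09.
After k=3: 38.8048.
Correction k=4: B_{8}/8! · (f^{(7)}(23) − f^{(7)}(10)) = −1/1209600 · (2.11465e-07 − 7.20000e-05) = 5.93490e-11.

S_4 ≈ 38.8048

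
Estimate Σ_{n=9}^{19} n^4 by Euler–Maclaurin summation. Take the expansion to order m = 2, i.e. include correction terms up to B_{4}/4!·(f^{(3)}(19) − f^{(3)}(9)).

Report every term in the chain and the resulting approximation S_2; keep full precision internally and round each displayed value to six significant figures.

S_2 ≈ 553894

∫_9^19 x^4 dx evaluates to 483410.
Boundary: ½(f(9) + f(19)) = ½(6561.00 + 130321) = 68441.0.
Integral + boundary = 551851.
Order-1 term: 1/12 · (27436.0 − 2916.00) = 2043.33.
After k=1: 553894.
Order-2 term: −1/720 · (456.000 − 216.000) = -0.333333.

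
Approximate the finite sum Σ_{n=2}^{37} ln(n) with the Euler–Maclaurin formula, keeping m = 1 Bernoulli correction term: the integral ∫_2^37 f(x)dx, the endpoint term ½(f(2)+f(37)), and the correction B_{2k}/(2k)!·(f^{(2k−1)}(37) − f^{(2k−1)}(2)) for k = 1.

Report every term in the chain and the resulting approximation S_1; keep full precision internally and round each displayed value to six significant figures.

S_1 ≈ 99.3303

The integral term ∫_2^37 ln(x) dx = 97.2177.
Boundary: ½(f(2) + f(37)) = ½(0.693147 + 3.61092) = 2.15203.
Integral + boundary = 99.3697.
k=1: B_{2}/(2)! × [f^{(1)}(37) − f^{(1)}(2)] = 1/12 × (0.0270270 − 0.500000) = -0.0394144.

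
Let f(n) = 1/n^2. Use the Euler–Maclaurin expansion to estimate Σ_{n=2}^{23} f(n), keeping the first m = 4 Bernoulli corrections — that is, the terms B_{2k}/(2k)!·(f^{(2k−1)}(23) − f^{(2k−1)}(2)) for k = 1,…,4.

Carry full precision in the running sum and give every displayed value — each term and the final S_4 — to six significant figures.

The integral term ∫_2^23 1/x^2 dx = 0.456522.
Endpoint term: (f(2) + f(23))/2 = (0.250000 + 0.00189036)/2 = 0.125945.
So far: 0.582467.
Correction k=1: B_{2}/2! · (f^{(1)}(23) − f^{(1)}(2)) = 1/12 · (-0.000164379 − (-0.250000)) = 0.0208196.
After k=1: 0.603287.
Correction k=2: B_{4}/4! · (f^{(3)}(23) − f^{(3)}(2)) = −1/720 · (-3.72883e-06 − (-0.750000)) = -0.00104166.
After k=2: 0.602245.
Correction k=3: B_{6}/6! · (f^{(5)}(23) − f^{(5)}(2)) = 1/30240 · (-2.11465e-07 − (-5.62500)) = 0.000186012.
After k=3: 0.602431.
Correction k=4: B_{8}/8! · (f^{(7)}(23) − f^{(7)}(2)) = −1/1209600 · (-2.23857e-08 − (-78.7500)) = -6.51042e-05.

S_4 ≈ 0.602366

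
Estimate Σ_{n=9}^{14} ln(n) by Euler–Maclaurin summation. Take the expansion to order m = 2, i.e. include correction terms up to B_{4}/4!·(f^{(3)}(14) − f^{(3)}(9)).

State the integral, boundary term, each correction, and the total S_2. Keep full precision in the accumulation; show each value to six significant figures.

S_2 ≈ 14.5866

The integral term ∫_9^14 ln(x) dx = 12.1718.
Endpoint term: (f(9) + f(14))/2 = (2.19722 + 2.63906)/2 = 2.41814.
So far: 14.5899.
k=1: B_{2}/(2)! × [f^{(1)}(14) − f^{(1)}(9)] = 1/12 × (0.0714286 − 0.111111) = -0.00330688.
Partial sum through k=1: 14.5866.
k=2: B_{4}/(4)! × [f^{(3)}(14) − f^{(3)}(9)] = −1/720 × (0.000728863 − 0.00274348) = 2.79809e-06.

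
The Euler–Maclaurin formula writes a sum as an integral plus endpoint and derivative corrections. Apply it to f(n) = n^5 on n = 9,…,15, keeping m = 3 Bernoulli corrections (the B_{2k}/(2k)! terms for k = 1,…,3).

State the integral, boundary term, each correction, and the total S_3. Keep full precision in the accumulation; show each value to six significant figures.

The integral term ∫_9^15 x^5 dx = 1.80986e+06.
Endpoint term: (f(9) + f(15))/2 = (59049.0 + 759375)/2 = 409212.
So far: 2.21908e+06.
Order-1 term: 1/12 · (253125 − 32805.0) = 18360.0.
After k=1: 2.23744e+06.
Order-2 term: −1/720 · (13500.0 − 4860.00) = -12.0000.
After k=2: 2.23742e+06.
Order-3 term: 1/30240 · (120.000 − 120.000) = 0.00000.

S_3 ≈ 2.23742e+06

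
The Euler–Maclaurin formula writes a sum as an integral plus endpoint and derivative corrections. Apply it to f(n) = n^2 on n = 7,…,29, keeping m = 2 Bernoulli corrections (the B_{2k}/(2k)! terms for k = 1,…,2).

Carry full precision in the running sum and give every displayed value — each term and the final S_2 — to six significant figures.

∫_7^29 x^2 dx evaluates to 8015.33.
Boundary: ½(f(7) + f(29)) = ½(49.0000 + 841.000) = 445.000.
Running total after boundary: 8460.33.
Order-1 term: 1/12 · (58.0000 − 14.0000) = 3.66667.
Running total after k=1: 8464.00.
Order-2 term: −1/720 · (0.00000 − 0.00000) = 0.00000.

S_2 ≈ 8464.00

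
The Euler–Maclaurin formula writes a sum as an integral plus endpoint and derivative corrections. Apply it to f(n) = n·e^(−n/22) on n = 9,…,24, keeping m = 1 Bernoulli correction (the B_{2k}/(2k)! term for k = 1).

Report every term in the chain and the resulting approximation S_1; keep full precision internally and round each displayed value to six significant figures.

∫_9^24 x·e^(−x/22) dx evaluates to 113.079.
½[f(9) + f(24)] = ½[5.97828 + 8.06186] = 7.02007.
Integral + boundary = 120.099.
Correction k=1: B_{2}/2! · (f^{(1)}(24) − f^{(1)}(9)) = 1/12 · (-0.0305374 − 0.392514) = -0.0352542.

S_1 ≈ 120.064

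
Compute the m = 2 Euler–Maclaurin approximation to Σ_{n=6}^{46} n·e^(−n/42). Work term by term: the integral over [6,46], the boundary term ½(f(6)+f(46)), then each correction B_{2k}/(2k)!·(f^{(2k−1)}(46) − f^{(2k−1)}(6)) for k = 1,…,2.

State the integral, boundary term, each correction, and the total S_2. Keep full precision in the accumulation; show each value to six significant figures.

S_2 ≈ 521.690

∫_6^46 x·e^(−x/42) dx evaluates to 511.462.
Endpoint term: (f(6) + f(46))/2 = (5.20127 + 15.3852)/2 = 10.2932.
Running total after boundary: 521.755.
Order-1 term: 1/12 · (-0.0318533 − 0.743038) = -0.0645743.
Partial sum through k=1: 521.690.
Order-2 term: −1/720 · (0.000361149 − 0.00140408) = 1.44851e-06.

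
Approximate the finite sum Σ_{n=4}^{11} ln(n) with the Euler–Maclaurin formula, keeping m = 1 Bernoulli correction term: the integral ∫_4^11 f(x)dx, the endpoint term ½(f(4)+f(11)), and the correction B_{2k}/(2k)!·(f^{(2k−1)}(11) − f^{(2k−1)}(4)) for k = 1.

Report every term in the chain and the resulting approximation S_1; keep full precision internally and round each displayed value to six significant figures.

S_1 ≈ 15.7105

∫_4^11 ln(x) dx evaluates to 13.8317.
Boundary: ½(f(4) + f(11)) = ½(1.38629 + 2.39790) = 1.89209.
So far: 15.7238.
Order-1 term: 1/12 · (0.0909091 − 0.250000) = -0.0132576.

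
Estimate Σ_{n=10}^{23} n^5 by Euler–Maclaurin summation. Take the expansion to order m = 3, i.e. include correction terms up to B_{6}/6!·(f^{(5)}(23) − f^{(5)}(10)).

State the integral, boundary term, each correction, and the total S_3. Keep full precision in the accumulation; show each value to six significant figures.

S_3 ≈ 2.78866e+07

∫_10^23 x^5 dx evaluates to 2.45060e+07.
Boundary: ½(f(10) + f(23)) = ½(100000 + 6.43634e+06) = 3.26817e+06.
Integral + boundary = 2.77742e+07.
Order-1 term: 1/12 · (1.39920e+06 − 50000.0) = 112434.
Running total after k=1: 2.78866e+07.
Order-2 term: −1/720 · (31740.0 − 6000.00) = -35.7500.
Running total after k=2: 2.78866e+07.
Order-3 term: 1/30240 · (120.000 − 120.000) = 0.00000.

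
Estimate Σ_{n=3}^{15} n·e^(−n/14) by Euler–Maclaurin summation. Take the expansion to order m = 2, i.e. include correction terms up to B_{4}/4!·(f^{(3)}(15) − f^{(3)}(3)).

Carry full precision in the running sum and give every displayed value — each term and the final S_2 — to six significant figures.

The integral term ∫_3^15 x·e^(−x/14) dx = 53.0314.
Boundary: ½(f(3) + f(15)) = ½(2.42135 + 5.13778) = 3.77957.
So far: 56.8109.
Correction k=1: B_{2}/2! · (f^{(1)}(15) − f^{(1)}(3)) = 1/12 · (-0.0244656 − 0.634164) = -0.0548858.
After k=1: 56.7561.
Correction k=2: B_{4}/4! · (f^{(3)}(15) − f^{(3)}(3)) = −1/720 · (0.00337027 − 0.0114714) = 1.12516e-05.

S_2 ≈ 56.7561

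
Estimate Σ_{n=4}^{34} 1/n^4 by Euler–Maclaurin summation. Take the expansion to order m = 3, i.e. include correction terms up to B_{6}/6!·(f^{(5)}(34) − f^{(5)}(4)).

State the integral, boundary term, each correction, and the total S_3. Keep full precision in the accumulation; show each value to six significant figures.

S_3 ≈ 0.00746954

Integral: ∫_4^34 1/x^4 dx = 0.00519985.
Boundary: ½(f(4) + f(34)) = ½(0.00390625 + 7.48315e-07) = 0.00195350.
Running total after boundary: 0.00715335.
k=1: B_{2}/(2)! × [f^{(1)}(34) − f^{(1)}(4)] = 1/12 × (-8.80370e-08 − (-0.00390625)) = 0.000325513.
Partial sum through k=1: 0.00747887.
k=2: B_{4}/(4)! × [f^{(3)}(34) − f^{(3)}(4)] = −1/720 × (-2.28470e-09 − (-0.00732422)) = -1.01725e-05.
Partial sum through k=2: 0.00746869.
k=3: B_{6}/(6)! × [f^{(5)}(34) − f^{(5)}(4)] = 1/30240 × (-1.10677e-10 − (-0.0256348)) = 8.47710e-07.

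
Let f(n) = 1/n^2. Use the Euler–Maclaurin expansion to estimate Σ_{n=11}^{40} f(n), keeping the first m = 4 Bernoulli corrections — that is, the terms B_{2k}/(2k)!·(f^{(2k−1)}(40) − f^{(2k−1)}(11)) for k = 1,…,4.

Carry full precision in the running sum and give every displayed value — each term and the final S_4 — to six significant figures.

∫_11^40 1/x^2 dx evaluates to 0.0659091.
Endpoint term: (f(11) + f(40))/2 = (0.00826446 + 0.000625000)/2 = 0.00444473.
Running total after boundary: 0.0703538.
Correction k=1: B_{2}/2! · (f^{(1)}(40) − f^{(1)}(11)) = 1/12 · (-3.12500e-05 − (-0.00150263)) = 0.000122615.
After k=1: 0.0704764.
Correction k=2: B_{4}/4! · (f^{(3)}(40) − f^{(3)}(11)) = −1/720 · (-2.34375e-07 − (-0.000149021)) = -2.06648e-07.
After k=2: 0.0704762.
Correction k=3: B_{6}/6! · (f^{(5)}(40) − f^{(5)}(11)) = 1/30240 · (-4.39453e-09 − (-3.69474e-05)) = 1.22166e-09.
After k=3: 0.0704762.
Correction k=4: B_{8}/8! · (f^{(7)}(40) − f^{(7)}(11)) = −1/1209600 · (-1.53809e-10 − (-1.70996e-05)) = -1.41365e-11.

S_4 ≈ 0.0704762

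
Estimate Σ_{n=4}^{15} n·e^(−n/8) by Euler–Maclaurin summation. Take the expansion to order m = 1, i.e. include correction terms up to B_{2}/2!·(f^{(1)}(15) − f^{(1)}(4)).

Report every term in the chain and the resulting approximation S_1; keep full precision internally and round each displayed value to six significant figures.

S_1 ≈ 32.3364

Integral: ∫_4^15 x·e^(−x/8) dx = 30.0096.
Boundary: ½(f(4) + f(15)) = ½(2.42612 + 2.30032) = 2.36322.
Integral + boundary = 32.3729.
Order-1 term: 1/12 · (-0.134186 − 0.303265) = -0.0364542.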